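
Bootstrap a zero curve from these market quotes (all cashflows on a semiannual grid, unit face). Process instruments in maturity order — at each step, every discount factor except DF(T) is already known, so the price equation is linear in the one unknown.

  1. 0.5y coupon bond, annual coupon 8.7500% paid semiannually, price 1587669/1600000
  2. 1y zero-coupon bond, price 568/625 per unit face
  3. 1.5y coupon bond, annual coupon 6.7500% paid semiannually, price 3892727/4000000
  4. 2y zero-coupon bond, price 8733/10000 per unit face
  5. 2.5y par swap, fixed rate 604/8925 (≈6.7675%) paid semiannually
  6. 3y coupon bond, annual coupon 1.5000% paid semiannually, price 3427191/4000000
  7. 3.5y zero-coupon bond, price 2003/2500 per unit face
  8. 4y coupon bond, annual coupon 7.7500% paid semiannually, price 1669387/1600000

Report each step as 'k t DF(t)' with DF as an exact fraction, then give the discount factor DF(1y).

step 1 [0.5y] bond c/2=7/160: DF=(1587669/1600000 − 7/160·(0))/(1+7/160) = 9507/10000 ≈ 0.950700
step 2 [1y] zero: DF = P = 568/625 ≈ 0.908800
step 3 [1.5y] bond c/2=27/800: DF=(3892727/4000000 − 27/800·(0.950700+0.908800))/(1+27/800) = 8807/10000 ≈ 0.880700
step 4 [2y] zero: DF = P = 8733/10000 ≈ 0.873300
step 5 [2.5y] swap r/2=302/8925: DF=(1 − 302/8925·(0.950700+0.908800+0.880700+0.873300))/(1+302/8925) = 849/1000 ≈ 0.849000
step 6 [3y] bond c/2=3/400: DF=(3427191/4000000 − 3/400·(0.950700+0.908800+0.880700+0.873300+0.849000))/(1+3/400) = 2043/2500 ≈ 0.817200
step 7 [3.5y] zero: DF = P = 2003/2500 ≈ 0.801200
step 8 [4y] bond c/2=31/800: DF=(1669387/1600000 − 31/800·(0.950700+0.908800+0.880700+0.873300+0.849000+0.817200+0.801200))/(1+31/800) = 486/625 ≈ 0.777600

1 1/2 9507/10000
2 1 568/625
3 3/2 8807/10000
4 2 8733/10000
5 5/2 849/1000
6 3 2043/2500
7 7/2 2003/2500
8 4 486/625
DF(1y) = 568/625 ≈ 0.908800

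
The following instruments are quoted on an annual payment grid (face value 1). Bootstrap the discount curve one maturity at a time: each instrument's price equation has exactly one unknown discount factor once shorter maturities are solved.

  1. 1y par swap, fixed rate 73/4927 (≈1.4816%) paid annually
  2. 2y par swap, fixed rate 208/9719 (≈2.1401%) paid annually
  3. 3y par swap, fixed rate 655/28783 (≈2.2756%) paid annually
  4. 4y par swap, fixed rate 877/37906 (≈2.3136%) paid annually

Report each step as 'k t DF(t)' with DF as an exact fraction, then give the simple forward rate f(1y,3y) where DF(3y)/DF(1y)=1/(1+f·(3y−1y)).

step 1 [1y] swap r/1=73/4927: DF=(1 − 73/4927·(0))/(1+73/4927) = 4927/5000 ≈ 0.985400
step 2 [2y] swap r/1=208/9719: DF=(1 − 208/9719·(0.985400))/(1+208/9719) = 599/625 ≈ 0.958400
step 3 [3y] swap r/1=655/28783: DF=(1 − 655/28783·(0.985400+0.958400))/(1+655/28783) = 1869/2000 ≈ 0.934500
step 4 [4y] swap r/1=877/37906: DF=(1 − 877/37906·(0.985400+0.958400+0.934500))/(1+877/37906) = 9123/10000 ≈ 0.912300

1 1 4927/5000
2 2 599/625
3 3 1869/2000
4 4 9123/10000
f(1y,3y) = ((4927/5000)/(1869/2000) − 1)/(2) = 509/18690 ≈ 2.7234%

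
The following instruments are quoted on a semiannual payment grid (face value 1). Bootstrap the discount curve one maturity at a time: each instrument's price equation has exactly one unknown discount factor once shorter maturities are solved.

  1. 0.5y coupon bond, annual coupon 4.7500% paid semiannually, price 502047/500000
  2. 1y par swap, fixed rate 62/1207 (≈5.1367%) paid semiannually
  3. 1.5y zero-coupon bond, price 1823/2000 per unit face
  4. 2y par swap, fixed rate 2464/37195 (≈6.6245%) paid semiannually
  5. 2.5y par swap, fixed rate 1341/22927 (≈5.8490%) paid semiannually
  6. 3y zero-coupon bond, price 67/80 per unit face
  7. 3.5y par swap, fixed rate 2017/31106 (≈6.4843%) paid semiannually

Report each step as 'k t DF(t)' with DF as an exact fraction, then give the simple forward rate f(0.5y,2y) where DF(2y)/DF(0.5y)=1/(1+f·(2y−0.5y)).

step 1 [0.5y] bond c/2=19/800: DF=(502047/500000 − 19/800·(0))/(1+19/800) = 613/625 ≈ 0.980800
step 2 [1y] swap r/2=31/1207: DF=(1 − 31/1207·(0.980800))/(1+31/1207) = 594/625 ≈ 0.950400
step 3 [1.5y] zero: DF = P = 1823/2000 ≈ 0.911500
step 4 [2y] swap r/2=1232/37195: DF=(1 − 1232/37195·(0.980800+0.950400+0.911500))/(1+1232/37195) = 548/625 ≈ 0.876800
step 5 [2.5y] swap r/2=1341/45854: DF=(1 − 1341/45854·(0.980800+0.950400+0.911500+0.876800))/(1+1341/45854) = 8659/10000 ≈ 0.865900
step 6 [3y] zero: DF = P = 67/80 ≈ 0.837500
step 7 [3.5y] swap r/2=2017/62212: DF=(1 − 2017/62212·(0.980800+0.950400+0.911500+0.876800+0.865900+0.837500))/(1+2017/62212) = 7983/10000 ≈ 0.798300

1 1/2 613/625
2 1 594/625
3 3/2 1823/2000
4 2 548/625
5 5/2 8659/10000
6 3 67/80
7 7/2 7983/10000
f(0.5y,2y) = ((613/625)/(548/625) − 1)/(3/2) = 65/822 ≈ 7.9075%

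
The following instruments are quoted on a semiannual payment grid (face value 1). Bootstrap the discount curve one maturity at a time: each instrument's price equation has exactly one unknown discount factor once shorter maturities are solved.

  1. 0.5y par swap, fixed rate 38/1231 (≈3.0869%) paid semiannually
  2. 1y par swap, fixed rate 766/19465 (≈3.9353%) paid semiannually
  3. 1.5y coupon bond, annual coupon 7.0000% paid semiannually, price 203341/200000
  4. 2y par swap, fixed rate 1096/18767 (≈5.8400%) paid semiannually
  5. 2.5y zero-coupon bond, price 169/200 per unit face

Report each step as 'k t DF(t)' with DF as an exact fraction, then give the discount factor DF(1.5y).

step 1 [0.5y] swap r/2=19/1231: DF=(1 − 19/1231·(0))/(1+19/1231) = 1231/1250 ≈ 0.984800
step 2 [1y] swap r/2=383/19465: DF=(1 − 383/19465·(0.984800))/(1+383/19465) = 9617/10000 ≈ 0.961700
step 3 [1.5y] bond c/2=7/200: DF=(203341/200000 − 7/200·(0.984800+0.961700))/(1+7/200) = 1833/2000 ≈ 0.916500
step 4 [2y] swap r/2=548/18767: DF=(1 − 548/18767·(0.984800+0.961700+0.916500))/(1+548/18767) = 1113/1250 ≈ 0.890400
step 5 [2.5y] zero: DF = P = 169/200 ≈ 0.845000

1 1/2 1231/1250
2 1 9617/10000
3 3/2 1833/2000
4 2 1113/1250
5 5/2 169/200
DF(1.5y) = 1833/2000 ≈ 0.916500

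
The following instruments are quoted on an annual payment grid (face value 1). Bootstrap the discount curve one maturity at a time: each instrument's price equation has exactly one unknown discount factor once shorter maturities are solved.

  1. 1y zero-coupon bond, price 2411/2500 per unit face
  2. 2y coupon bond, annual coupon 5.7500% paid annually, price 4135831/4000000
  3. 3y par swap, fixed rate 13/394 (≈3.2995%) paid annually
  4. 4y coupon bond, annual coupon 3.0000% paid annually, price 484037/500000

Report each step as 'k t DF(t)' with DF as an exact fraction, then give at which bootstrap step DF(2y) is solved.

1 1 2411/2500
2 2 9253/10000
3 3 9077/10000
4 4 1073/1250
DF(2y) is solved at step 2

step 1 [1y] zero: DF = P = 2411/2500 ≈ 0.964400
step 2 [2y] bond c/1=23/400: DF=(4135831/4000000 − 23/400·(0.964400))/(1+23/400) = 9253/10000 ≈ 0.925300
step 3 [3y] swap r/1=13/394: DF=(1 − 13/394·(0.964400+0.925300))/(1+13/394) = 9077/10000 ≈ 0.907700
step 4 [4y] bond c/1=3/100: DF=(484037/500000 − 3/100·(0.964400+0.925300+0.907700))/(1+3/100) = 1073/1250 ≈ 0.858400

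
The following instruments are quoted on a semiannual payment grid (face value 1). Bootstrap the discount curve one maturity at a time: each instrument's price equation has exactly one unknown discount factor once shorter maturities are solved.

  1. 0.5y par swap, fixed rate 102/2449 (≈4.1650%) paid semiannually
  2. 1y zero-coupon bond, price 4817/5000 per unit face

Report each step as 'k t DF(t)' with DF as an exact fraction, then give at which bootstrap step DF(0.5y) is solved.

1 1/2 2449/2500
2 1 4817/5000
DF(0.5y) is solved at step 1

step 1 [0.5y] swap r/2=51/2449: DF=(1 − 51/2449·(0))/(1+51/2449) = 2449/2500 ≈ 0.979600
step 2 [1y] zero: DF = P = 4817/5000 ≈ 0.963400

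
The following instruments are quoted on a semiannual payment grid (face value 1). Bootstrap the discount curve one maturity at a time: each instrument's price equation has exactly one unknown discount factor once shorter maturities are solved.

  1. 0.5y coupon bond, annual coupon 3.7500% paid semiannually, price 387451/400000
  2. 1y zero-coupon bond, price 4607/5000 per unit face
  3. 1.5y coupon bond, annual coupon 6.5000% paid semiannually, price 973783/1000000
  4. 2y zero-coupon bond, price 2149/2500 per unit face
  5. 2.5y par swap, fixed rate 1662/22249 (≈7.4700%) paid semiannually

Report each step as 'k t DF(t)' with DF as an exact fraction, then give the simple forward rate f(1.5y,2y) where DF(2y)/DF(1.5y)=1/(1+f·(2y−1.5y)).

step 1 [0.5y] bond c/2=3/160: DF=(387451/400000 − 3/160·(0))/(1+3/160) = 2377/2500 ≈ 0.950800
step 2 [1y] zero: DF = P = 4607/5000 ≈ 0.921400
step 3 [1.5y] bond c/2=13/400: DF=(973783/1000000 − 13/400·(0.950800+0.921400))/(1+13/400) = 4421/5000 ≈ 0.884200
step 4 [2y] zero: DF = P = 2149/2500 ≈ 0.859600
step 5 [2.5y] swap r/2=831/22249: DF=(1 − 831/22249·(0.950800+0.921400+0.884200+0.859600))/(1+831/22249) = 4169/5000 ≈ 0.833800

1 1/2 2377/2500
2 1 4607/5000
3 3/2 4421/5000
4 2 2149/2500
5 5/2 4169/5000
f(1.5y,2y) = ((4421/5000)/(2149/2500) − 1)/(1/2) = 123/2149 ≈ 5.7236%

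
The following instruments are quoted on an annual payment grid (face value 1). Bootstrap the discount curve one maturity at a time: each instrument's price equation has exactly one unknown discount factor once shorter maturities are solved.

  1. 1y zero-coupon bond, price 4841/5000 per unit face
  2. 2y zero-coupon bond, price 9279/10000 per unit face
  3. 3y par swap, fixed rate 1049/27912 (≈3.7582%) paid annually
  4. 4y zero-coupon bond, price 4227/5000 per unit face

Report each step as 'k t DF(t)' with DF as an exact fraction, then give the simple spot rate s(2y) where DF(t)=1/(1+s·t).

step 1 [1y] zero: DF = P = 4841/5000 ≈ 0.968200
step 2 [2y] zero: DF = P = 9279/10000 ≈ 0.927900
step 3 [3y] swap r/1=1049/27912: DF=(1 − 1049/27912·(0.968200+0.927900))/(1+1049/27912) = 8951/10000 ≈ 0.895100
step 4 [4y] zero: DF = P = 4227/5000 ≈ 0.845400

1 1 4841/5000
2 2 9279/10000
3 3 8951/10000
4 4 4227/5000
s(2y) = (1/(9279/10000) − 1)/(2) = 721/18558 ≈ 3.8851%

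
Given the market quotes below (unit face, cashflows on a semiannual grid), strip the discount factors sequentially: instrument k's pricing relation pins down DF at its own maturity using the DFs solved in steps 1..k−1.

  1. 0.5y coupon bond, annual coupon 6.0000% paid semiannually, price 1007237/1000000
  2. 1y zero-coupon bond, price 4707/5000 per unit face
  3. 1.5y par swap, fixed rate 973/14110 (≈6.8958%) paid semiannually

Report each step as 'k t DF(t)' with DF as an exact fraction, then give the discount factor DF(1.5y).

step 1 [0.5y] bond c/2=3/100: DF=(1007237/1000000 − 3/100·(0))/(1+3/100) = 9779/10000 ≈ 0.977900
step 2 [1y] zero: DF = P = 4707/5000 ≈ 0.941400
step 3 [1.5y] swap r/2=973/28220: DF=(1 − 973/28220·(0.977900+0.941400))/(1+973/28220) = 9027/10000 ≈ 0.902700

1 1/2 9779/10000
2 1 4707/5000
3 3/2 9027/10000
DF(1.5y) = 9027/10000 ≈ 0.902700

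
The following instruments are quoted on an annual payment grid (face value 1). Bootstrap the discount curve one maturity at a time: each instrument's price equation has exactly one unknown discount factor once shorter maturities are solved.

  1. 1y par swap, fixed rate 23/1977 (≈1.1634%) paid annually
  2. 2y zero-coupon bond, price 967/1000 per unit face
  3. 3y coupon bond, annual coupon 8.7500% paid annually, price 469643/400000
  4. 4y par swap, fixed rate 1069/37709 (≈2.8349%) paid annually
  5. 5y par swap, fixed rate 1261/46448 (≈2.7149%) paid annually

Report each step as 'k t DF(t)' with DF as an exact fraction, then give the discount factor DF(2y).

1 1 1977/2000
2 2 967/1000
3 3 9223/10000
4 4 8931/10000
5 5 8739/10000
DF(2y) = 967/1000 ≈ 0.967000

step 1 [1y] swap r/1=23/1977: DF=(1 − 23/1977·(0))/(1+23/1977) = 1977/2000 ≈ 0.988500
step 2 [2y] zero: DF = P = 967/1000 ≈ 0.967000
step 3 [3y] bond c/1=7/80: DF=(469643/400000 − 7/80·(0.988500+0.967000))/(1+7/80) = 9223/10000 ≈ 0.922300
step 4 [4y] swap r/1=1069/37709: DF=(1 − 1069/37709·(0.988500+0.967000+0.922300))/(1+1069/37709) = 8931/10000 ≈ 0.893100
step 5 [5y] swap r/1=1261/46448: DF=(1 − 1261/46448·(0.988500+0.967000+0.922300+0.893100))/(1+1261/46448) = 8739/10000 ≈ 0.873900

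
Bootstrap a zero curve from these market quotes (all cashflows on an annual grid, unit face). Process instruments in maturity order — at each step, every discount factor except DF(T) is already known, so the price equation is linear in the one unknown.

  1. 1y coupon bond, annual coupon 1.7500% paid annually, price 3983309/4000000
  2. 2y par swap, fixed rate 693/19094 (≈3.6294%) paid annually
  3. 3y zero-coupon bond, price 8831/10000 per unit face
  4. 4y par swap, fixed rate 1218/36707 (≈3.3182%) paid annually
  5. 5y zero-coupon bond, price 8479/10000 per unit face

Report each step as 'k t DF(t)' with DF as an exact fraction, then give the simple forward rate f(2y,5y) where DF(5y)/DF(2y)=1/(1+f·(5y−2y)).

1 1 9787/10000
2 2 9307/10000
3 3 8831/10000
4 4 4391/5000
5 5 8479/10000
f(2y,5y) = ((9307/10000)/(8479/10000) − 1)/(3) = 276/8479 ≈ 3.2551%

step 1 [1y] bond c/1=7/400: DF=(3983309/4000000 − 7/400·(0))/(1+7/400) = 9787/10000 ≈ 0.978700
step 2 [2y] swap r/1=693/19094: DF=(1 − 693/19094·(0.978700))/(1+693/19094) = 9307/10000 ≈ 0.930700
step 3 [3y] zero: DF = P = 8831/10000 ≈ 0.883100
step 4 [4y] swap r/1=1218/36707: DF=(1 − 1218/36707·(0.978700+0.930700+0.883100))/(1+1218/36707) = 4391/5000 ≈ 0.878200
step 5 [5y] zero: DF = P = 8479/10000 ≈ 0.847900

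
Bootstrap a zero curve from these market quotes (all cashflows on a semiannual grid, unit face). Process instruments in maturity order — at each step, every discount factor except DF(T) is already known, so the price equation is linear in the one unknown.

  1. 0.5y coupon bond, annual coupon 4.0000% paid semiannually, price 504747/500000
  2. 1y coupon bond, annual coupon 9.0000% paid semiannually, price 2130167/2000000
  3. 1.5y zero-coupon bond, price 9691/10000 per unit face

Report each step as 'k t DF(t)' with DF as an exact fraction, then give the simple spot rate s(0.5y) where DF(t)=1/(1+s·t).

1 1/2 9897/10000
2 1 4883/5000
3 3/2 9691/10000
s(0.5y) = (1/(9897/10000) − 1)/(1/2) = 206/9897 ≈ 2.0814%

step 1 [0.5y] bond c/2=1/50: DF=(504747/500000 − 1/50·(0))/(1+1/50) = 9897/10000 ≈ 0.989700
step 2 [1y] bond c/2=9/200: DF=(2130167/2000000 − 9/200·(0.989700))/(1+9/200) = 4883/5000 ≈ 0.976600
step 3 [1.5y] zero: DF = P = 9691/10000 ≈ 0.969100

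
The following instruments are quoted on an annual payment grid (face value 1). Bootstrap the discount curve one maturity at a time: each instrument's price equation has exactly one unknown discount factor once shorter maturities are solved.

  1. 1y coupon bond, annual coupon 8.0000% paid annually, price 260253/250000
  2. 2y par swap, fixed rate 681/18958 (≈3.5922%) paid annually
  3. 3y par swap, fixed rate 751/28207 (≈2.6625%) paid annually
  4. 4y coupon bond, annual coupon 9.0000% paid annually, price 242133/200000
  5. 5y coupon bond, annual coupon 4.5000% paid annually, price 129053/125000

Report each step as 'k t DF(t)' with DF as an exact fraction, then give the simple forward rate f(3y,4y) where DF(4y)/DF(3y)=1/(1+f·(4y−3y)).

step 1 [1y] bond c/1=2/25: DF=(260253/250000 − 2/25·(0))/(1+2/25) = 9639/10000 ≈ 0.963900
step 2 [2y] swap r/1=681/18958: DF=(1 − 681/18958·(0.963900))/(1+681/18958) = 9319/10000 ≈ 0.931900
step 3 [3y] swap r/1=751/28207: DF=(1 − 751/28207·(0.963900+0.931900))/(1+751/28207) = 9249/10000 ≈ 0.924900
step 4 [4y] bond c/1=9/100: DF=(242133/200000 − 9/100·(0.963900+0.931900+0.924900))/(1+9/100) = 4389/5000 ≈ 0.877800
step 5 [5y] bond c/1=9/200: DF=(129053/125000 − 9/200·(0.963900+0.931900+0.924900+0.877800))/(1+9/200) = 8287/10000 ≈ 0.828700

1 1 9639/10000
2 2 9319/10000
3 3 9249/10000
4 4 4389/5000
5 5 8287/10000
f(3y,4y) = ((9249/10000)/(4389/5000) − 1)/(1) = 157/2926 ≈ 5.3657%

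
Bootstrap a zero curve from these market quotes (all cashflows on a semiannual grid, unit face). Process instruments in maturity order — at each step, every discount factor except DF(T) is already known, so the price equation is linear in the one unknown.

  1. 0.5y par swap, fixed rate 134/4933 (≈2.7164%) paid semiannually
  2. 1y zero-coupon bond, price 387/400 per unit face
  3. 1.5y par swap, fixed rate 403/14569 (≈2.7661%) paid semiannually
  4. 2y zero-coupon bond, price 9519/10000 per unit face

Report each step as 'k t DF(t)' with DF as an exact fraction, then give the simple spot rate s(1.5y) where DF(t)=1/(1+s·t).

1 1/2 4933/5000
2 1 387/400
3 3/2 9597/10000
4 2 9519/10000
s(1.5y) = (1/(9597/10000) − 1)/(3/2) = 806/28791 ≈ 2.7995%

step 1 [0.5y] swap r/2=67/4933: DF=(1 − 67/4933·(0))/(1+67/4933) = 4933/5000 ≈ 0.986600
step 2 [1y] zero: DF = P = 387/400 ≈ 0.967500
step 3 [1.5y] swap r/2=403/29138: DF=(1 − 403/29138·(0.986600+0.967500))/(1+403/29138) = 9597/10000 ≈ 0.959700
step 4 [2y] zero: DF = P = 9519/10000 ≈ 0.951900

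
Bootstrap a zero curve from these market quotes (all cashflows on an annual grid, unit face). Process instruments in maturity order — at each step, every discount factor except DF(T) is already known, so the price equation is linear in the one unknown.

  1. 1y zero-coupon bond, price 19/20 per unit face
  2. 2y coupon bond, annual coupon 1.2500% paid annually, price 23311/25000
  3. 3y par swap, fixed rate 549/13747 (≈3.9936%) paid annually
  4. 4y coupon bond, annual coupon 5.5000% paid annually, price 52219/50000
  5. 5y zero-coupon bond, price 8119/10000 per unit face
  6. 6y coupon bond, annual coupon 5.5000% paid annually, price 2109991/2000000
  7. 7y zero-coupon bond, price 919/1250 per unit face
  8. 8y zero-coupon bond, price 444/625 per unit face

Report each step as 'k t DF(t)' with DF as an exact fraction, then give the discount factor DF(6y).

1 1 19/20
2 2 2273/2500
3 3 4451/5000
4 4 4233/5000
5 5 8119/10000
6 6 3851/5000
7 7 919/1250
8 8 444/625
DF(6y) = 3851/5000 ≈ 0.770200

step 1 [1y] zero: DF = P = 19/20 ≈ 0.950000
step 2 [2y] bond c/1=1/80: DF=(23311/25000 − 1/80·(0.950000))/(1+1/80) = 2273/2500 ≈ 0.909200
step 3 [3y] swap r/1=549/13747: DF=(1 − 549/13747·(0.950000+0.909200))/(1+549/13747) = 4451/5000 ≈ 0.890200
step 4 [4y] bond c/1=11/200: DF=(52219/50000 − 11/200·(0.950000+0.909200+0.890200))/(1+11/200) = 4233/5000 ≈ 0.846600
step 5 [5y] zero: DF = P = 8119/10000 ≈ 0.811900
step 6 [6y] bond c/1=11/200: DF=(2109991/2000000 − 11/200·(0.950000+0.909200+0.890200+0.846600+0.811900))/(1+11/200) = 3851/5000 ≈ 0.770200
step 7 [7y] zero: DF = P = 919/1250 ≈ 0.735200
step 8 [8y] zero: DF = P = 444/625 ≈ 0.710400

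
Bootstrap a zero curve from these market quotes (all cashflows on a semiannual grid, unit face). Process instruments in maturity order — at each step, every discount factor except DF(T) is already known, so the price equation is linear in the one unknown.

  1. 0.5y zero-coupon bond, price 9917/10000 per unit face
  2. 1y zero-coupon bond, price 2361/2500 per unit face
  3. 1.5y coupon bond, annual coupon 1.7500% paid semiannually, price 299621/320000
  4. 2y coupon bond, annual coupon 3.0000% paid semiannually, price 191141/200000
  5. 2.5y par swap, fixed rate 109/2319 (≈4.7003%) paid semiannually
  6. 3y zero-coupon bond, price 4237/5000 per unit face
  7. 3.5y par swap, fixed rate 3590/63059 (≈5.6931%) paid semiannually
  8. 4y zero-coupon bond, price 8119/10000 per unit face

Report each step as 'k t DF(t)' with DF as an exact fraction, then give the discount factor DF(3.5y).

step 1 [0.5y] zero: DF = P = 9917/10000 ≈ 0.991700
step 2 [1y] zero: DF = P = 2361/2500 ≈ 0.944400
step 3 [1.5y] bond c/2=7/800: DF=(299621/320000 − 7/800·(0.991700+0.944400))/(1+7/800) = 4557/5000 ≈ 0.911400
step 4 [2y] bond c/2=3/200: DF=(191141/200000 − 3/200·(0.991700+0.944400+0.911400))/(1+3/200) = 1799/2000 ≈ 0.899500
step 5 [2.5y] swap r/2=109/4638: DF=(1 − 109/4638·(0.991700+0.944400+0.911400+0.899500))/(1+109/4638) = 891/1000 ≈ 0.891000
step 6 [3y] zero: DF = P = 4237/5000 ≈ 0.847400
step 7 [3.5y] swap r/2=1795/63059: DF=(1 − 1795/63059·(0.991700+0.944400+0.911400+0.899500+0.891000+0.847400))/(1+1795/63059) = 1641/2000 ≈ 0.820500
step 8 [4y] zero: DF = P = 8119/10000 ≈ 0.811900

1 1/2 9917/10000
2 1 2361/2500
3 3/2 4557/5000
4 2 1799/2000
5 5/2 891/1000
6 3 4237/5000
7 7/2 1641/2000
8 4 8119/10000
DF(3.5y) = 1641/2000 ≈ 0.820500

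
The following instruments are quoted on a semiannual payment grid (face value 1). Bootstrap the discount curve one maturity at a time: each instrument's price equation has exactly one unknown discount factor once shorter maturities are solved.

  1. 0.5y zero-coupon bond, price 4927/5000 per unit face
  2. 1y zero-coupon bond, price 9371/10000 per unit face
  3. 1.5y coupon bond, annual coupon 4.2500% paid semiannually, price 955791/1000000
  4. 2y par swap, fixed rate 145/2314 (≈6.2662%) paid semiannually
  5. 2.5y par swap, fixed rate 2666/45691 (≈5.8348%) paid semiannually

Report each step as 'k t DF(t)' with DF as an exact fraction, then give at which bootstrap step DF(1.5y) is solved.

1 1/2 4927/5000
2 1 9371/10000
3 3/2 8959/10000
4 2 221/250
5 5/2 8667/10000
DF(1.5y) is solved at step 3

step 1 [0.5y] zero: DF = P = 4927/5000 ≈ 0.985400
step 2 [1y] zero: DF = P = 9371/10000 ≈ 0.937100
step 3 [1.5y] bond c/2=17/800: DF=(955791/1000000 − 17/800·(0.985400+0.937100))/(1+17/800) = 8959/10000 ≈ 0.895900
step 4 [2y] swap r/2=145/4628: DF=(1 − 145/4628·(0.985400+0.937100+0.895900))/(1+145/4628) = 221/250 ≈ 0.884000
step 5 [2.5y] swap r/2=1333/45691: DF=(1 − 1333/45691·(0.985400+0.937100+0.895900+0.884000))/(1+1333/45691) = 8667/10000 ≈ 0.866700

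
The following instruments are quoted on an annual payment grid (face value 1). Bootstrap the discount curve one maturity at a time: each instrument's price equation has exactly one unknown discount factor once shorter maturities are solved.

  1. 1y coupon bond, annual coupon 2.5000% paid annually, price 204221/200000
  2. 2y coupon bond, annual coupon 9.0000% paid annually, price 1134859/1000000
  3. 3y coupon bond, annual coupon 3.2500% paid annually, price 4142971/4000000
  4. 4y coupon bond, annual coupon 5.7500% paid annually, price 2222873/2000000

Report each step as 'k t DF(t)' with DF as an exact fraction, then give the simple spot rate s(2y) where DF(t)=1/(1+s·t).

1 1 4981/5000
2 2 9589/10000
3 3 1177/1250
4 4 1787/2000
s(2y) = (1/(9589/10000) − 1)/(2) = 411/19178 ≈ 2.1431%

step 1 [1y] bond c/1=1/40: DF=(204221/200000 − 1/40·(0))/(1+1/40) = 4981/5000 ≈ 0.996200
step 2 [2y] bond c/1=9/100: DF=(1134859/1000000 − 9/100·(0.996200))/(1+9/100) = 9589/10000 ≈ 0.958900
step 3 [3y] bond c/1=13/400: DF=(4142971/4000000 − 13/400·(0.996200+0.958900))/(1+13/400) = 1177/1250 ≈ 0.941600
step 4 [4y] bond c/1=23/400: DF=(2222873/2000000 − 23/400·(0.996200+0.958900+0.941600))/(1+23/400) = 1787/2000 ≈ 0.893500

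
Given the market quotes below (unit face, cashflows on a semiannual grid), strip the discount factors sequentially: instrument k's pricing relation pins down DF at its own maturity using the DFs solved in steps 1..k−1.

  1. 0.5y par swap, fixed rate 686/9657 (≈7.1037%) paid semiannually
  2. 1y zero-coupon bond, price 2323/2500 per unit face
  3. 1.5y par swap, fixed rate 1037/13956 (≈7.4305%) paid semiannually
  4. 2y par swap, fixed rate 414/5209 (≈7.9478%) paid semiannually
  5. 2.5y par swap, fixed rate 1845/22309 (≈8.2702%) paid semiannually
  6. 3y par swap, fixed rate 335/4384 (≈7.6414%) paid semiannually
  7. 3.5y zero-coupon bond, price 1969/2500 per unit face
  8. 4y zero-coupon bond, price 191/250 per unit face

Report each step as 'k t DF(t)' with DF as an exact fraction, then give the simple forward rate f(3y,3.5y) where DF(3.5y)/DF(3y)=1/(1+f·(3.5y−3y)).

step 1 [0.5y] swap r/2=343/9657: DF=(1 − 343/9657·(0))/(1+343/9657) = 9657/10000 ≈ 0.965700
step 2 [1y] zero: DF = P = 2323/2500 ≈ 0.929200
step 3 [1.5y] swap r/2=1037/27912: DF=(1 − 1037/27912·(0.965700+0.929200))/(1+1037/27912) = 8963/10000 ≈ 0.896300
step 4 [2y] swap r/2=207/5209: DF=(1 − 207/5209·(0.965700+0.929200+0.896300))/(1+207/5209) = 8551/10000 ≈ 0.855100
step 5 [2.5y] swap r/2=1845/44618: DF=(1 − 1845/44618·(0.965700+0.929200+0.896300+0.855100))/(1+1845/44618) = 1631/2000 ≈ 0.815500
step 6 [3y] swap r/2=335/8768: DF=(1 − 335/8768·(0.965700+0.929200+0.896300+0.855100+0.815500))/(1+335/8768) = 799/1000 ≈ 0.799000
step 7 [3.5y] zero: DF = P = 1969/2500 ≈ 0.787600
step 8 [4y] zero: DF = P = 191/250 ≈ 0.764000

1 1/2 9657/10000
2 1 2323/2500
3 3/2 8963/10000
4 2 8551/10000
5 5/2 1631/2000
6 3 799/1000
7 7/2 1969/2500
8 4 191/250
f(3y,3.5y) = ((799/1000)/(1969/2500) − 1)/(1/2) = 57/1969 ≈ 2.8949%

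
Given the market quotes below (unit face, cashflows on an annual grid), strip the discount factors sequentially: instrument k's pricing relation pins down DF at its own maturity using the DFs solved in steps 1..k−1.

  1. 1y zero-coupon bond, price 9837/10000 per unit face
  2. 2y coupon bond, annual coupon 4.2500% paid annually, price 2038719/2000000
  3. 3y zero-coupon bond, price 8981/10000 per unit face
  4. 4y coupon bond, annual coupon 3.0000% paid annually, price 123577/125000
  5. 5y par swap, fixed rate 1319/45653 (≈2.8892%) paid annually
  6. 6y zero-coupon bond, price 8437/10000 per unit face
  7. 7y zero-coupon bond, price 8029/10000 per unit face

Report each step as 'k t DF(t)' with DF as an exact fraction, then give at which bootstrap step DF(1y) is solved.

1 1 9837/10000
2 2 9377/10000
3 3 8981/10000
4 4 8777/10000
5 5 8681/10000
6 6 8437/10000
7 7 8029/10000
DF(1y) is solved at step 1

step 1 [1y] zero: DF = P = 9837/10000 ≈ 0.983700
step 2 [2y] bond c/1=17/400: DF=(2038719/2000000 − 17/400·(0.983700))/(1+17/400) = 9377/10000 ≈ 0.937700
step 3 [3y] zero: DF = P = 8981/10000 ≈ 0.898100
step 4 [4y] bond c/1=3/100: DF=(123577/125000 − 3/100·(0.983700+0.937700+0.898100))/(1+3/100) = 8777/10000 ≈ 0.877700
step 5 [5y] swap r/1=1319/45653: DF=(1 − 1319/45653·(0.983700+0.937700+0.898100+0.877700))/(1+1319/45653) = 8681/10000 ≈ 0.868100
step 6 [6y] zero: DF = P = 8437/10000 ≈ 0.843700
step 7 [7y] zero: DF = P = 8029/10000 ≈ 0.802900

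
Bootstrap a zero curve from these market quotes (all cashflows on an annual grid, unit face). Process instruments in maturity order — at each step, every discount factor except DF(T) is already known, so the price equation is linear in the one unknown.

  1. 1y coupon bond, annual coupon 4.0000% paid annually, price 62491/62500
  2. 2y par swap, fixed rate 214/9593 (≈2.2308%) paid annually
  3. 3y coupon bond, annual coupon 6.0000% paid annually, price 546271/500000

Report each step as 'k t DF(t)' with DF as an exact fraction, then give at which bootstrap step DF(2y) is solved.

1 1 4807/5000
2 2 2393/2500
3 3 9221/10000
DF(2y) is solved at step 2

step 1 [1y] bond c/1=1/25: DF=(62491/62500 − 1/25·(0))/(1+1/25) = 4807/5000 ≈ 0.961400
step 2 [2y] swap r/1=214/9593: DF=(1 − 214/9593·(0.961400))/(1+214/9593) = 2393/2500 ≈ 0.957200
step 3 [3y] bond c/1=3/50: DF=(546271/500000 − 3/50·(0.961400+0.957200))/(1+3/50) = 9221/10000 ≈ 0.922100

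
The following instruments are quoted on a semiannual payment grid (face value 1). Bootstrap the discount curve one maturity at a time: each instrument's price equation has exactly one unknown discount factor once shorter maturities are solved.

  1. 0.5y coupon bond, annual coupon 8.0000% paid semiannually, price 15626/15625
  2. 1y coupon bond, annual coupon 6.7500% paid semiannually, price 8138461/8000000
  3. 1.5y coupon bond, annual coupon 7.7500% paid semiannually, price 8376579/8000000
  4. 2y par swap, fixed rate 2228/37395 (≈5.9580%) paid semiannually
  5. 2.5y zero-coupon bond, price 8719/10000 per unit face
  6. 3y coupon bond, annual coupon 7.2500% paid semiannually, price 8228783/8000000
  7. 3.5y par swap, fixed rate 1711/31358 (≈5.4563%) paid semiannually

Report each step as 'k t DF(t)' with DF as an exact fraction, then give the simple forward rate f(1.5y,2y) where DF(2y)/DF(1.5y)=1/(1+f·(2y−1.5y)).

1 1/2 601/625
2 1 9527/10000
3 3/2 4683/5000
4 2 4443/5000
5 5/2 8719/10000
6 3 8313/10000
7 7/2 8289/10000
f(1.5y,2y) = ((4683/5000)/(4443/5000) − 1)/(1/2) = 160/1481 ≈ 10.8035%

step 1 [0.5y] bond c/2=1/25: DF=(15626/15625 − 1/25·(0))/(1+1/25) = 601/625 ≈ 0.961600
step 2 [1y] bond c/2=27/800: DF=(8138461/8000000 − 27/800·(0.961600))/(1+27/800) = 9527/10000 ≈ 0.952700
step 3 [1.5y] bond c/2=31/800: DF=(8376579/8000000 − 31/800·(0.961600+0.952700))/(1+31/800) = 4683/5000 ≈ 0.936600
step 4 [2y] swap r/2=1114/37395: DF=(1 − 1114/37395·(0.961600+0.952700+0.936600))/(1+1114/37395) = 4443/5000 ≈ 0.888600
step 5 [2.5y] zero: DF = P = 8719/10000 ≈ 0.871900
step 6 [3y] bond c/2=29/800: DF=(8228783/8000000 − 29/800·(0.961600+0.952700+0.936600+0.888600+0.871900))/(1+29/800) = 8313/10000 ≈ 0.831300
step 7 [3.5y] swap r/2=1711/62716: DF=(1 − 1711/62716·(0.961600+0.952700+0.936600+0.888600+0.871900+0.831300))/(1+1711/62716) = 8289/10000 ≈ 0.828900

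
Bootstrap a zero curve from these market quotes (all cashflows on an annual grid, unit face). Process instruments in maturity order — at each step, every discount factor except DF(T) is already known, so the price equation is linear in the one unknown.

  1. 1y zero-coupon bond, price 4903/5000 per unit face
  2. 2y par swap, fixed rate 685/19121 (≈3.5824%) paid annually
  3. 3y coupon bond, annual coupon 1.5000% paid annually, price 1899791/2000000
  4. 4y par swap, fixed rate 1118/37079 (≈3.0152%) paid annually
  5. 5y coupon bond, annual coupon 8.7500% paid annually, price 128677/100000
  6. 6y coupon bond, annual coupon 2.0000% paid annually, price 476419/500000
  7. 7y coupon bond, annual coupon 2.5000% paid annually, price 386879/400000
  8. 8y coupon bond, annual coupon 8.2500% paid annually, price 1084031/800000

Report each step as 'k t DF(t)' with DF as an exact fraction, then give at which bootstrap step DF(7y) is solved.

1 1 4903/5000
2 2 1863/2000
3 3 2269/2500
4 4 4441/5000
5 5 8849/10000
6 6 8441/10000
7 7 811/1000
8 8 1939/2500
DF(7y) is solved at step 7

step 1 [1y] zero: DF = P = 4903/5000 ≈ 0.980600
step 2 [2y] swap r/1=685/19121: DF=(1 − 685/19121·(0.980600))/(1+685/19121) = 1863/2000 ≈ 0.931500
step 3 [3y] bond c/1=3/200: DF=(1899791/2000000 − 3/200·(0.980600+0.931500))/(1+3/200) = 2269/2500 ≈ 0.907600
step 4 [4y] swap r/1=1118/37079: DF=(1 − 1118/37079·(0.980600+0.931500+0.907600))/(1+1118/37079) = 4441/5000 ≈ 0.888200
step 5 [5y] bond c/1=7/80: DF=(128677/100000 − 7/80·(0.980600+0.931500+0.907600+0.888200))/(1+7/80) = 8849/10000 ≈ 0.884900
step 6 [6y] bond c/1=1/50: DF=(476419/500000 − 1/50·(0.980600+0.931500+0.907600+0.888200+0.884900))/(1+1/50) = 8441/10000 ≈ 0.844100
step 7 [7y] bond c/1=1/40: DF=(386879/400000 − 1/40·(0.980600+0.931500+0.907600+0.888200+0.884900+0.844100))/(1+1/40) = 811/1000 ≈ 0.811000
step 8 [8y] bond c/1=33/400: DF=(1084031/800000 − 33/400·(0.980600+0.931500+0.907600+0.888200+0.884900+0.844100+0.811000))/(1+33/400) = 1939/2500 ≈ 0.775600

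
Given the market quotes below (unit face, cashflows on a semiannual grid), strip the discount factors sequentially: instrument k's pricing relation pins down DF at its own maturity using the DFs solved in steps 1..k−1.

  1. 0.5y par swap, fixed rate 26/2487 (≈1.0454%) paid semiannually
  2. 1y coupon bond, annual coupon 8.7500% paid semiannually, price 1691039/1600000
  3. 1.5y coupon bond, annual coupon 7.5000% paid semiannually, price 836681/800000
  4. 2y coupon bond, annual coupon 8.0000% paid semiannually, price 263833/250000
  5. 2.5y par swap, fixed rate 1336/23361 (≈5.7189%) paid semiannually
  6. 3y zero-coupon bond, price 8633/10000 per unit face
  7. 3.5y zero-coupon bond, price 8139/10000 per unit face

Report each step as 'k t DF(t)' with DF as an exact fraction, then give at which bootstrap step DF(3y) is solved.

step 1 [0.5y] swap r/2=13/2487: DF=(1 − 13/2487·(0))/(1+13/2487) = 2487/2500 ≈ 0.994800
step 2 [1y] bond c/2=7/160: DF=(1691039/1600000 − 7/160·(0.994800))/(1+7/160) = 9709/10000 ≈ 0.970900
step 3 [1.5y] bond c/2=3/80: DF=(836681/800000 − 3/80·(0.994800+0.970900))/(1+3/80) = 937/1000 ≈ 0.937000
step 4 [2y] bond c/2=1/25: DF=(263833/250000 − 1/25·(0.994800+0.970900+0.937000))/(1+1/25) = 9031/10000 ≈ 0.903100
step 5 [2.5y] swap r/2=668/23361: DF=(1 − 668/23361·(0.994800+0.970900+0.937000+0.903100))/(1+668/23361) = 1083/1250 ≈ 0.866400
step 6 [3y] zero: DF = P = 8633/10000 ≈ 0.863300
step 7 [3.5y] zero: DF = P = 8139/10000 ≈ 0.813900

1 1/2 2487/2500
2 1 9709/10000
3 3/2 937/1000
4 2 9031/10000
5 5/2 1083/1250
6 3 8633/10000
7 7/2 8139/10000
DF(3y) is solved at step 6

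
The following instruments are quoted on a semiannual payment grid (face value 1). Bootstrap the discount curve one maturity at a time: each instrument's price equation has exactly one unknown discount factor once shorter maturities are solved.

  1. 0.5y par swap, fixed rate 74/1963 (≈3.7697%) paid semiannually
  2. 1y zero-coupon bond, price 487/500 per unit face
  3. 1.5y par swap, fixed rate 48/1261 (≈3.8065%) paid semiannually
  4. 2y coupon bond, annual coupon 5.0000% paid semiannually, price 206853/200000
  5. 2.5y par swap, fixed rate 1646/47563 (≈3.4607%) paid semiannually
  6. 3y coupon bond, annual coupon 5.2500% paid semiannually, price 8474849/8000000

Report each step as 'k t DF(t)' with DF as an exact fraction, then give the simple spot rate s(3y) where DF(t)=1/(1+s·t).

step 1 [0.5y] swap r/2=37/1963: DF=(1 − 37/1963·(0))/(1+37/1963) = 1963/2000 ≈ 0.981500
step 2 [1y] zero: DF = P = 487/500 ≈ 0.974000
step 3 [1.5y] swap r/2=24/1261: DF=(1 − 24/1261·(0.981500+0.974000))/(1+24/1261) = 1181/1250 ≈ 0.944800
step 4 [2y] bond c/2=1/40: DF=(206853/200000 − 1/40·(0.981500+0.974000+0.944800))/(1+1/40) = 9383/10000 ≈ 0.938300
step 5 [2.5y] swap r/2=823/47563: DF=(1 − 823/47563·(0.981500+0.974000+0.944800+0.938300))/(1+823/47563) = 9177/10000 ≈ 0.917700
step 6 [3y] bond c/2=21/800: DF=(8474849/8000000 − 21/800·(0.981500+0.974000+0.944800+0.938300+0.917700))/(1+21/800) = 4553/5000 ≈ 0.910600

1 1/2 1963/2000
2 1 487/500
3 3/2 1181/1250
4 2 9383/10000
5 5/2 9177/10000
6 3 4553/5000
s(3y) = (1/(4553/5000) − 1)/(3) = 149/4553 ≈ 3.2726%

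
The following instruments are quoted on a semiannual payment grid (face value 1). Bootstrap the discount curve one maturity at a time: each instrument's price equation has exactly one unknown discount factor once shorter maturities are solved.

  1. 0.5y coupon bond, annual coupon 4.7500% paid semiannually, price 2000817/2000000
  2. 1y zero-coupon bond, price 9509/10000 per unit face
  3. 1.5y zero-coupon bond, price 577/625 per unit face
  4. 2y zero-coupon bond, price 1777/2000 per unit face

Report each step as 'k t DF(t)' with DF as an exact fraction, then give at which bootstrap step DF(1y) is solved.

1 1/2 2443/2500
2 1 9509/10000
3 3/2 577/625
4 2 1777/2000
DF(1y) is solved at step 2

step 1 [0.5y] bond c/2=19/800: DF=(2000817/2000000 − 19/800·(0))/(1+19/800) = 2443/2500 ≈ 0.977200
step 2 [1y] zero: DF = P = 9509/10000 ≈ 0.950900
step 3 [1.5y] zero: DF = P = 577/625 ≈ 0.923200
step 4 [2y] zero: DF = P = 1777/2000 ≈ 0.888500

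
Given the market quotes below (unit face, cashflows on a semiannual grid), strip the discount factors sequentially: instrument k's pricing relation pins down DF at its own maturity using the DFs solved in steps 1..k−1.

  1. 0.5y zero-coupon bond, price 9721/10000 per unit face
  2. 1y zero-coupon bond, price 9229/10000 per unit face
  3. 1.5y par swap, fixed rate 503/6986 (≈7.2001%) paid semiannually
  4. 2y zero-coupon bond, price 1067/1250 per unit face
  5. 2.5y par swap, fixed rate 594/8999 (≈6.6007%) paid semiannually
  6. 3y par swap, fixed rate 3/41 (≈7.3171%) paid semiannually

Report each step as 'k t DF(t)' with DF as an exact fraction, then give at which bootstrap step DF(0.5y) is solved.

step 1 [0.5y] zero: DF = P = 9721/10000 ≈ 0.972100
step 2 [1y] zero: DF = P = 9229/10000 ≈ 0.922900
step 3 [1.5y] swap r/2=503/13972: DF=(1 − 503/13972·(0.972100+0.922900))/(1+503/13972) = 4497/5000 ≈ 0.899400
step 4 [2y] zero: DF = P = 1067/1250 ≈ 0.853600
step 5 [2.5y] swap r/2=297/8999: DF=(1 − 297/8999·(0.972100+0.922900+0.899400+0.853600))/(1+297/8999) = 1703/2000 ≈ 0.851500
step 6 [3y] swap r/2=3/82: DF=(1 − 3/82·(0.972100+0.922900+0.899400+0.853600+0.851500))/(1+3/82) = 8059/10000 ≈ 0.805900

1 1/2 9721/10000
2 1 9229/10000
3 3/2 4497/5000
4 2 1067/1250
5 5/2 1703/2000
6 3 8059/10000
DF(0.5y) is solved at step 1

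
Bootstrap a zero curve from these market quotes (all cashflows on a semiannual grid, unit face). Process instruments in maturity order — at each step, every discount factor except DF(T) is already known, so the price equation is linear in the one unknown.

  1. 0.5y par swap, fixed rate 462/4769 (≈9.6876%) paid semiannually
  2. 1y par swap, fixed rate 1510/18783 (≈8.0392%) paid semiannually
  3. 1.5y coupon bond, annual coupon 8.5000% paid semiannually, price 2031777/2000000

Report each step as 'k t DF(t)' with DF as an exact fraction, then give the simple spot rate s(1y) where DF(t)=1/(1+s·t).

1 1/2 4769/5000
2 1 1849/2000
3 3/2 8979/10000
s(1y) = (1/(1849/2000) − 1)/(1) = 151/1849 ≈ 8.1666%

step 1 [0.5y] swap r/2=231/4769: DF=(1 − 231/4769·(0))/(1+231/4769) = 4769/5000 ≈ 0.953800
step 2 [1y] swap r/2=755/18783: DF=(1 − 755/18783·(0.953800))/(1+755/18783) = 1849/2000 ≈ 0.924500
step 3 [1.5y] bond c/2=17/400: DF=(2031777/2000000 − 17/400·(0.953800+0.924500))/(1+17/400) = 8979/10000 ≈ 0.897900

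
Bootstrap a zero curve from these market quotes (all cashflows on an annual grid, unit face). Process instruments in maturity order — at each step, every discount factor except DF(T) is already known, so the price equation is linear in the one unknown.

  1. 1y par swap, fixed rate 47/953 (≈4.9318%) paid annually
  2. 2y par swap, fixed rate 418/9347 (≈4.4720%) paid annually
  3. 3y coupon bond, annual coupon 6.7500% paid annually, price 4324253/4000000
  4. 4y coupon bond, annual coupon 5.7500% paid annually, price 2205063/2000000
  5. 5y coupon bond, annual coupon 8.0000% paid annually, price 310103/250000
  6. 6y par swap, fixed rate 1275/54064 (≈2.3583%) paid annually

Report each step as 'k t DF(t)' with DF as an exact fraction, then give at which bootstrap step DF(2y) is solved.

step 1 [1y] swap r/1=47/953: DF=(1 − 47/953·(0))/(1+47/953) = 953/1000 ≈ 0.953000
step 2 [2y] swap r/1=418/9347: DF=(1 − 418/9347·(0.953000))/(1+418/9347) = 2291/2500 ≈ 0.916400
step 3 [3y] bond c/1=27/400: DF=(4324253/4000000 − 27/400·(0.953000+0.916400))/(1+27/400) = 1789/2000 ≈ 0.894500
step 4 [4y] bond c/1=23/400: DF=(2205063/2000000 − 23/400·(0.953000+0.916400+0.894500))/(1+23/400) = 8923/10000 ≈ 0.892300
step 5 [5y] bond c/1=2/25: DF=(310103/250000 − 2/25·(0.953000+0.916400+0.894500+0.892300))/(1+2/25) = 8777/10000 ≈ 0.877700
step 6 [6y] swap r/1=1275/54064: DF=(1 − 1275/54064·(0.953000+0.916400+0.894500+0.892300+0.877700))/(1+1275/54064) = 349/400 ≈ 0.872500

1 1 953/1000
2 2 2291/2500
3 3 1789/2000
4 4 8923/10000
5 5 8777/10000
6 6 349/400
DF(2y) is solved at step 2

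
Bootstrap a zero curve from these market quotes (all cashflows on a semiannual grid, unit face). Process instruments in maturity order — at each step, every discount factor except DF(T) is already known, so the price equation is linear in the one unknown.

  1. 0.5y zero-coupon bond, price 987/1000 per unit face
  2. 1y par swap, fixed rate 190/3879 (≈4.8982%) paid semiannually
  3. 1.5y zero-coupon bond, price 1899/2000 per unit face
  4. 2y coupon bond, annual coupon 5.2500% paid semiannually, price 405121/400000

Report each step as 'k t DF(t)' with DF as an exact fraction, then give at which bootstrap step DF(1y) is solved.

step 1 [0.5y] zero: DF = P = 987/1000 ≈ 0.987000
step 2 [1y] swap r/2=95/3879: DF=(1 − 95/3879·(0.987000))/(1+95/3879) = 381/400 ≈ 0.952500
step 3 [1.5y] zero: DF = P = 1899/2000 ≈ 0.949500
step 4 [2y] bond c/2=21/800: DF=(405121/400000 − 21/800·(0.987000+0.952500+0.949500))/(1+21/800) = 913/1000 ≈ 0.913000

1 1/2 987/1000
2 1 381/400
3 3/2 1899/2000
4 2 913/1000
DF(1y) is solved at step 2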